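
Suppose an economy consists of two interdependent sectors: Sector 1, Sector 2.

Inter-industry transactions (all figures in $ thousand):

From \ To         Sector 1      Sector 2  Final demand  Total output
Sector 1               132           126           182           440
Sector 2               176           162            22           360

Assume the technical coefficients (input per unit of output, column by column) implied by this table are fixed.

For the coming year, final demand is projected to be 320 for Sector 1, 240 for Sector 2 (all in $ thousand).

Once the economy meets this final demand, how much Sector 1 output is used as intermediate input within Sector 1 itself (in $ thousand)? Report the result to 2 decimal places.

z_11 = 318.37

Technical coefficients a_ij = z_ij / X_j:
  a_11 = 132/440 = 0.30, a_21 = 176/440 = 0.40
  a_12 = 126/360 = 0.35, a_22 = 162/360 = 0.45
I − A =
  [   0.70    -0.35]
  [  -0.40     0.55]
det(I−A) = (0.70)(0.55) − (-0.35)(-0.40) = 0.2450
adj(I−A) = [[0.55, 0.35], [0.40, 0.70]]
(I − A)⁻¹ = adj(I−A) / det(I−A) ≈
  [   2.2449     1.4286]
  [   1.6327     2.8571]
First solve x = (I − A)⁻¹ d = adj(I−A)·d / det(I−A); in particular x_1 = (0.55·320 + 0.35·240) / 0.2450 = 260.00 / 0.2450 ≈ 1061.2245.
Intermediate flow from 1 to 1: z_11 = a_11 · x_1 = 0.30 × 260.00 / 0.2450 = 78.00 / 0.2450 ≈ 318.37.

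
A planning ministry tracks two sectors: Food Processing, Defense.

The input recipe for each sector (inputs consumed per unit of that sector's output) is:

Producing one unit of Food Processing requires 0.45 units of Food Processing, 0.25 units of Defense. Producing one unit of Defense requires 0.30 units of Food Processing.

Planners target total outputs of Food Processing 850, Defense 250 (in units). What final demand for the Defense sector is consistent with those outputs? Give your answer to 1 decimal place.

d_2 = 37.5

I − A =
  [   0.55    -0.30]
  [  -0.25     1.00]
d = (I − A) x:
  d_1 = (+0.55)·850 + (-0.30)·250 = 392.5
  d_2 = (-0.25)·850 + (+1.00)·250 = 37.5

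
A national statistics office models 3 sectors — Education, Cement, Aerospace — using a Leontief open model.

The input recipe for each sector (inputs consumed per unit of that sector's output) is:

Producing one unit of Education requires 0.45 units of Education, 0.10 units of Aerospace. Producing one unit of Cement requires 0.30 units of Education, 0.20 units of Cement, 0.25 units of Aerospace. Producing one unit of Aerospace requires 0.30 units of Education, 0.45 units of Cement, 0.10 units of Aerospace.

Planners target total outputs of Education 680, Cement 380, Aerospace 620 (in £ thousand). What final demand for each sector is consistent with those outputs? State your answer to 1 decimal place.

d_E = 74.0, d_C = 25.0, d_A = 395.0

I − A =
  [   0.55    -0.30    -0.30]
  [   0.00     0.80    -0.45]
  [  -0.10    -0.25     0.90]
d = (I − A) x:
  d_E = (+0.55)·680 + (-0.30)·380 + (-0.30)·620 = 74.0
  d_C = (+0.00)·680 + (+0.80)·380 + (-0.45)·620 = 25.0
  d_A = (-0.10)·680 + (-0.25)·380 + (+0.90)·620 = 395.0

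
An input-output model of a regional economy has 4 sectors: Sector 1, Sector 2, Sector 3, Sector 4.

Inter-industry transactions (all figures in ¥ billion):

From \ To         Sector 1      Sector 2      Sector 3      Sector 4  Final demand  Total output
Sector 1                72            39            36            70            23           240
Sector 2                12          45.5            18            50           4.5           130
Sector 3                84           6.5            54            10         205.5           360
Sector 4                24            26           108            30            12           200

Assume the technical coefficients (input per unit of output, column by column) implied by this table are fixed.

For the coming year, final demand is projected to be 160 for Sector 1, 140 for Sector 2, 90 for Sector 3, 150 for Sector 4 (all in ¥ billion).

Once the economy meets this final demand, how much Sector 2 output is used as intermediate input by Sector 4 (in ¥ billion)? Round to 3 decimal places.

z_24 = 145.374

Technical coefficients a_ij = z_ij / X_j:
  a_11 = 72/240 = 0.30, a_21 = 12/240 = 0.05, a_31 = 84/240 = 0.35, a_41 = 24/240 = 0.10
  a_12 = 39/130 = 0.30, a_22 = 45.5/130 = 0.35, a_32 = 6.5/130 = 0.05, a_42 = 26/130 = 0.20
  a_13 = 36/360 = 0.10, a_23 = 18/360 = 0.05, a_33 = 54/360 = 0.15, a_43 = 108/360 = 0.30
  a_14 = 70/200 = 0.35, a_24 = 50/200 = 0.25, a_34 = 10/200 = 0.05, a_44 = 30/200 = 0.15
I − A =
  [   0.70    -0.30    -0.10    -0.35]
  [  -0.05     0.65    -0.05    -0.25]
  [  -0.35    -0.05     0.85    -0.05]
  [  -0.10    -0.20    -0.30     0.85]
Compute the cofactors C_ij = (−1)^(i+j)·(3×3 minor ij) of I−A; the adjugate is their transpose:
adj(I−A) = Cᵀ =
  [ 0.41100   0.28225   0.15725   0.26150]
  [ 0.09800   0.39850   0.09250   0.16300]
  [ 0.18300   0.15025   0.30525   0.13750]
  [ 0.13600   0.18000   0.14800   0.34400]
det(I−A) = Σ_j (I−A)_1j·C_1j = (0.70)(0.41100) + (-0.30)(0.09800) + (-0.10)(0.18300) + (-0.35)(0.13600) = 0.1924
(I − A)⁻¹ = adj(I−A) / det(I−A) ≈
  [   2.1362     1.4670     0.8173     1.3591]
  [   0.5094     2.0712     0.4808     0.8472]
  [   0.9511     0.7809     1.5865     0.7147]
  [   0.7069     0.9356     0.7692     1.7879]
First solve x = (I − A)⁻¹ d = adj(I−A)·d / det(I−A); in particular x_4 = (0.13600·160 + 0.18000·140 + 0.14800·90 + 0.34400·150) / 0.1924 = 111.88 / 0.1924 ≈ 581.49688.
Intermediate flow from 2 to 4: z_24 = a_24 · x_4 = 0.25 × 111.88 / 0.1924 = 27.97 / 0.1924 ≈ 145.374.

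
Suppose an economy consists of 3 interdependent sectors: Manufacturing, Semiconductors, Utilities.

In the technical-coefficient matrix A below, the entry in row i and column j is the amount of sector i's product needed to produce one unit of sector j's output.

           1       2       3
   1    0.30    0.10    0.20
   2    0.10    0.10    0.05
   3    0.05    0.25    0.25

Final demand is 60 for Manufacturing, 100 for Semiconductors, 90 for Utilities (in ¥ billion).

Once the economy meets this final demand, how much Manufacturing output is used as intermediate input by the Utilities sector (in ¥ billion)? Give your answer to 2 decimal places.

z_13 = 35.29

I − A =
  [   0.70    -0.10    -0.20]
  [  -0.10     0.90    -0.05]
  [  -0.05    -0.25     0.75]
Cofactors of I−A, C_ij = (−1)^(i+j)·(minor ij) (rows/columns in the sector order above):
  C_11 = (0.90)(0.75) − (-0.05)(-0.25) = 0.6625
  C_12 = −[(-0.10)(0.75) − (-0.05)(-0.05)] = 0.0775
  C_13 = (-0.10)(-0.25) − (0.90)(-0.05) = 0.0700
  C_21 = −[(-0.10)(0.75) − (-0.20)(-0.25)] = 0.1250
  C_22 = (0.70)(0.75) − (-0.20)(-0.05) = 0.5150
  C_23 = −[(0.70)(-0.25) − (-0.10)(-0.05)] = 0.1800
  C_31 = (-0.10)(-0.05) − (-0.20)(0.90) = 0.1850
  C_32 = −[(0.70)(-0.05) − (-0.20)(-0.10)] = 0.0550
  C_33 = (0.70)(0.90) − (-0.10)(-0.10) = 0.6200
det(I−A) = Σ_j (I−A)_1j·C_1j = (0.70)(0.6625) + (-0.10)(0.0775) + (-0.20)(0.0700) = 0.4420
adj(I−A) = Cᵀ =
  [ 0.6625   0.1250   0.1850]
  [ 0.0775   0.5150   0.0550]
  [ 0.0700   0.1800   0.6200]
(I − A)⁻¹ = adj(I−A) / det(I−A) ≈
  [   1.4989     0.2828     0.4186]
  [   0.1753     1.1652     0.1244]
  [   0.1584     0.4072     1.4027]
First solve x = (I − A)⁻¹ d = adj(I−A)·d / det(I−A); in particular x_3 = (0.0700·60 + 0.1800·100 + 0.6200·90) / 0.4420 = 78.00 / 0.4420 ≈ 176.4706.
Intermediate flow from 1 to 3: z_13 = a_13 · x_3 = 0.20 × 78.00 / 0.4420 = 15.60 / 0.4420 ≈ 35.29.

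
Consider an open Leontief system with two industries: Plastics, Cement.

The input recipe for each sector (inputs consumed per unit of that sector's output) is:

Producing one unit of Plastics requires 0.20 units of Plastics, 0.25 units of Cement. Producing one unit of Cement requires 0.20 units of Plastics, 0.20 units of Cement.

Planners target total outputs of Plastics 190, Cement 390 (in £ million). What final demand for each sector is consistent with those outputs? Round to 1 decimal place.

d_P = 74.0, d_C = 264.5

I − A =
  [   0.80    -0.20]
  [  -0.25     0.80]
d = (I − A) x:
  d_P = (+0.80)·190 + (-0.20)·390 = 74.0
  d_C = (-0.25)·190 + (+0.80)·390 = 264.5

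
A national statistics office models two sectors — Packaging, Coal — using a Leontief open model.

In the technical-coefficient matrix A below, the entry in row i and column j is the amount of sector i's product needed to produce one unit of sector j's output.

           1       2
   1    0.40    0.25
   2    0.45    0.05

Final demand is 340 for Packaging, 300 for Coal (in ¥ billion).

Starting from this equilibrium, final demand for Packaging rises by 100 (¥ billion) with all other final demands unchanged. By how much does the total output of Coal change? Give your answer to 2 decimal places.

Δx_2 = 98.36

I − A =
  [   0.60    -0.25]
  [  -0.45     0.95]
det(I−A) = (0.60)(0.95) − (-0.25)(-0.45) = 0.4575
adj(I−A) = [[0.95, 0.25], [0.45, 0.60]]
(I − A)⁻¹ = adj(I−A) / det(I−A) ≈
  [   2.0765     0.5464]
  [   0.9836     1.3115]
Δx = (I − A)⁻¹ Δd with Δd having +100 in the Packaging component and 0 elsewhere.
So Δx_2 = L_21 · (+100), where L_21 = adj(I−A)_21 / det(I−A) = 0.45 / 0.4575.
Δx_2 = 0.45 × (+100) / 0.4575 = 45.00 / 0.4575 ≈ 98.36.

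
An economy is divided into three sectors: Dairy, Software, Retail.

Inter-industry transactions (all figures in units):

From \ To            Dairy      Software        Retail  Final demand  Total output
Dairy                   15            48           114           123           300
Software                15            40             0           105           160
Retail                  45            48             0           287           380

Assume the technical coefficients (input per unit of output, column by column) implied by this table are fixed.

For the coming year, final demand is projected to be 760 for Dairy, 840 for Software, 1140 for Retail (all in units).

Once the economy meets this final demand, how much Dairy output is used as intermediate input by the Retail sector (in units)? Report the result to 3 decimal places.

z_DR = 532.082

Technical coefficients a_ij = z_ij / X_j:
  a_DD = 15/300 = 0.05, a_SD = 15/300 = 0.05, a_RD = 45/300 = 0.15
  a_DS = 48/160 = 0.30, a_SS = 40/160 = 0.25, a_RS = 48/160 = 0.30
  a_DR = 114/380 = 0.30, a_SR = 0/380 = 0.00, a_RR = 0/380 = 0.00
I − A =
  [   0.95    -0.30    -0.30]
  [  -0.05     0.75     0.00]
  [  -0.15    -0.30     1.00]
Cofactors of I−A, C_ij = (−1)^(i+j)·(minor ij) (rows/columns in the sector order above):
  C_11 = (0.75)(1.00) − (0.00)(-0.30) = 0.7500
  C_12 = −[(-0.05)(1.00) − (0.00)(-0.15)] = 0.0500
  C_13 = (-0.05)(-0.30) − (0.75)(-0.15) = 0.1275
  C_21 = −[(-0.30)(1.00) − (-0.30)(-0.30)] = 0.3900
  C_22 = (0.95)(1.00) − (-0.30)(-0.15) = 0.9050
  C_23 = −[(0.95)(-0.30) − (-0.30)(-0.15)] = 0.3300
  C_31 = (-0.30)(0.00) − (-0.30)(0.75) = 0.2250
  C_32 = −[(0.95)(0.00) − (-0.30)(-0.05)] = 0.0150
  C_33 = (0.95)(0.75) − (-0.30)(-0.05) = 0.6975
det(I−A) = Σ_j (I−A)_1j·C_1j = (0.95)(0.7500) + (-0.30)(0.0500) + (-0.30)(0.1275) = 0.65925
adj(I−A) = Cᵀ =
  [ 0.7500   0.3900   0.2250]
  [ 0.0500   0.9050   0.0150]
  [ 0.1275   0.3300   0.6975]
(I − A)⁻¹ = adj(I−A) / det(I−A) ≈
  [   1.1377     0.5916     0.3413]
  [   0.0758     1.3728     0.0228]
  [   0.1934     0.5006     1.0580]
First solve x = (I − A)⁻¹ d = adj(I−A)·d / det(I−A); in particular x_R = (0.1275·760 + 0.3300·840 + 0.6975·1140) / 0.65925 = 1169.25 / 0.65925 ≈ 1773.60637.
Intermediate flow from D to R: z_DR = a_DR · x_R = 0.30 × 1169.25 / 0.65925 = 350.775 / 0.65925 ≈ 532.082.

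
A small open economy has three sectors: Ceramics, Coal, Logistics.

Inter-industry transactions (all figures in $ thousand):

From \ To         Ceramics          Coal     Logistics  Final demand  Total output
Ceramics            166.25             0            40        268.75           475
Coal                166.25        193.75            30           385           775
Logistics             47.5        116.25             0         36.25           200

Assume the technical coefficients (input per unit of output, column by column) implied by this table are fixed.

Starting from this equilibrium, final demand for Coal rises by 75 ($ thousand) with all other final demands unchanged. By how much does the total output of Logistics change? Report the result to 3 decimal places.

Technical coefficients a_ij = z_ij / X_j:
  a_11 = 166.25/475 = 0.35, a_21 = 166.25/475 = 0.35, a_31 = 47.5/475 = 0.10
  a_12 = 0/775 = 0.00, a_22 = 193.75/775 = 0.25, a_32 = 116.25/775 = 0.15
  a_13 = 40/200 = 0.20, a_23 = 30/200 = 0.15, a_33 = 0/200 = 0.00
I − A =
  [   0.65     0.00    -0.20]
  [  -0.35     0.75    -0.15]
  [  -0.10    -0.15     1.00]
Cofactors of I−A, C_ij = (−1)^(i+j)·(minor ij) (rows/columns in the sector order above):
  C_11 = (0.75)(1.00) − (-0.15)(-0.15) = 0.7275
  C_12 = −[(-0.35)(1.00) − (-0.15)(-0.10)] = 0.3650
  C_13 = (-0.35)(-0.15) − (0.75)(-0.10) = 0.1275
  C_21 = −[(0.00)(1.00) − (-0.20)(-0.15)] = 0.0300
  C_22 = (0.65)(1.00) − (-0.20)(-0.10) = 0.6300
  C_23 = −[(0.65)(-0.15) − (0.00)(-0.10)] = 0.0975
  C_31 = (0.00)(-0.15) − (-0.20)(0.75) = 0.1500
  C_32 = −[(0.65)(-0.15) − (-0.20)(-0.35)] = 0.1675
  C_33 = (0.65)(0.75) − (0.00)(-0.35) = 0.4875
det(I−A) = Σ_j (I−A)_1j·C_1j = (0.65)(0.7275) + (0.00)(0.3650) + (-0.20)(0.1275) = 0.447375
adj(I−A) = Cᵀ =
  [ 0.7275   0.0300   0.1500]
  [ 0.3650   0.6300   0.1675]
  [ 0.1275   0.0975   0.4875]
(I − A)⁻¹ = adj(I−A) / det(I−A) ≈
  [   1.6262     0.0671     0.3353]
  [   0.8159     1.4082     0.3744]
  [   0.2850     0.2179     1.0897]
Δx = (I − A)⁻¹ Δd with Δd having +75 in the Coal component and 0 elsewhere.
So Δx_3 = L_32 · (+75), where L_32 = adj(I−A)_32 / det(I−A) = 0.0975 / 0.447375.
Δx_3 = 0.0975 × (+75) / 0.447375 = 7.3125 / 0.447375 ≈ 16.345.

Δx_3 = 16.345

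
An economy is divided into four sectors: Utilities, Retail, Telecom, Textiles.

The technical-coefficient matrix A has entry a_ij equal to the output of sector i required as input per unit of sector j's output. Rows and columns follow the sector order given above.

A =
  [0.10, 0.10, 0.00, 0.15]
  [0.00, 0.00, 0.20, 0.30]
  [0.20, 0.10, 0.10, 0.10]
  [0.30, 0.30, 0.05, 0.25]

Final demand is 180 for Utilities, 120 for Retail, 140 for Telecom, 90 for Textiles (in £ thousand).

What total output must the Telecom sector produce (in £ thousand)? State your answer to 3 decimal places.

x_3 = 294.955

I − A =
  [   0.90    -0.10     0.00    -0.15]
  [   0.00     1.00    -0.20    -0.30]
  [  -0.20    -0.10     0.90    -0.10]
  [  -0.30    -0.30    -0.05     0.75]
Compute the cofactors C_ij = (−1)^(i+j)·(3×3 minor ij) of I−A; the adjugate is their transpose:
adj(I−A) = Cᵀ =
  [ 0.56650   0.10825   0.03300   0.16100]
  [ 0.12000   0.56100   0.13950   0.26700]
  [ 0.17100   0.11700   0.54000   0.15300]
  [ 0.28600   0.27550   0.10500   0.78800]
det(I−A) = Σ_j (I−A)_1j·C_1j = (0.90)(0.56650) + (-0.10)(0.12000) + (0.00)(0.17100) + (-0.15)(0.28600) = 0.45495
(I − A)⁻¹ = adj(I−A) / det(I−A) ≈
  [   1.2452     0.2379     0.0725     0.3539]
  [   0.2638     1.2331     0.3066     0.5869]
  [   0.3759     0.2572     1.1869     0.3363]
  [   0.6286     0.6056     0.2308     1.7321]
x = (I − A)⁻¹ d = adj(I−A)·d / det(I−A), with det(I−A) = 0.45495:
  x_1 = (0.56650·180 + 0.10825·120 + 0.03300·140 + 0.16100·90) / 0.45495 = 134.07 / 0.45495 ≈ 294.692
  x_2 = (0.12000·180 + 0.56100·120 + 0.13950·140 + 0.26700·90) / 0.45495 = 132.48 / 0.45495 ≈ 291.197
  x_3 = (0.17100·180 + 0.11700·120 + 0.54000·140 + 0.15300·90) / 0.45495 = 134.19 / 0.45495 ≈ 294.955
  x_4 = (0.28600·180 + 0.27550·120 + 0.10500·140 + 0.78800·90) / 0.45495 = 170.16 / 0.45495 ≈ 374.019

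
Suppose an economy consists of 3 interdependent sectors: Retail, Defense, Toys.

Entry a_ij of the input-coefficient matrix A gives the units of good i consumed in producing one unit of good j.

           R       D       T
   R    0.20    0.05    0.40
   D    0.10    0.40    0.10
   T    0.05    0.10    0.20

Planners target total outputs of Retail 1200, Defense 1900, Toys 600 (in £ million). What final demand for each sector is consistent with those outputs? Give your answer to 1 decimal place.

d_R = 625.0, d_D = 960.0, d_T = 230.0

I − A =
  [   0.80    -0.05    -0.40]
  [  -0.10     0.60    -0.10]
  [  -0.05    -0.10     0.80]
d = (I − A) x:
  d_R = (+0.80)·1200 + (-0.05)·1900 + (-0.40)·600 = 625.0
  d_D = (-0.10)·1200 + (+0.60)·1900 + (-0.10)·600 = 960.0
  d_T = (-0.05)·1200 + (-0.10)·1900 + (+0.80)·600 = 230.0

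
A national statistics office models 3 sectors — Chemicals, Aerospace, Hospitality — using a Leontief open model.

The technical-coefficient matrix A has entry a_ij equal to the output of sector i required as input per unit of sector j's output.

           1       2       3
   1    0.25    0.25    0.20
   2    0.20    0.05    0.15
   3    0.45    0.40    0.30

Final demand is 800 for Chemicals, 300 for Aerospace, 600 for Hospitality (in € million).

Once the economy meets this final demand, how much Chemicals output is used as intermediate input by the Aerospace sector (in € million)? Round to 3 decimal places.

I − A =
  [   0.75    -0.25    -0.20]
  [  -0.20     0.95    -0.15]
  [  -0.45    -0.40     0.70]
Cofactors of I−A, C_ij = (−1)^(i+j)·(minor ij) (rows/columns in the sector order above):
  C_11 = (0.95)(0.70) − (-0.15)(-0.40) = 0.6050
  C_12 = −[(-0.20)(0.70) − (-0.15)(-0.45)] = 0.2075
  C_13 = (-0.20)(-0.40) − (0.95)(-0.45) = 0.5075
  C_21 = −[(-0.25)(0.70) − (-0.20)(-0.40)] = 0.2550
  C_22 = (0.75)(0.70) − (-0.20)(-0.45) = 0.4350
  C_23 = −[(0.75)(-0.40) − (-0.25)(-0.45)] = 0.4125
  C_31 = (-0.25)(-0.15) − (-0.20)(0.95) = 0.2275
  C_32 = −[(0.75)(-0.15) − (-0.20)(-0.20)] = 0.1525
  C_33 = (0.75)(0.95) − (-0.25)(-0.20) = 0.6625
det(I−A) = Σ_j (I−A)_1j·C_1j = (0.75)(0.6050) + (-0.25)(0.2075) + (-0.20)(0.5075) = 0.300375
adj(I−A) = Cᵀ =
  [ 0.6050   0.2550   0.2275]
  [ 0.2075   0.4350   0.1525]
  [ 0.5075   0.4125   0.6625]
(I − A)⁻¹ = adj(I−A) / det(I−A) ≈
  [   2.0141     0.8489     0.7574]
  [   0.6908     1.4482     0.5077]
  [   1.6896     1.3733     2.2056]
First solve x = (I − A)⁻¹ d = adj(I−A)·d / det(I−A); in particular x_2 = (0.2075·800 + 0.4350·300 + 0.1525·600) / 0.300375 = 388.00 / 0.300375 ≈ 1291.71868.
Intermediate flow from 1 to 2: z_12 = a_12 · x_2 = 0.25 × 388.00 / 0.300375 = 97.00 / 0.300375 ≈ 322.930.

z_12 = 322.930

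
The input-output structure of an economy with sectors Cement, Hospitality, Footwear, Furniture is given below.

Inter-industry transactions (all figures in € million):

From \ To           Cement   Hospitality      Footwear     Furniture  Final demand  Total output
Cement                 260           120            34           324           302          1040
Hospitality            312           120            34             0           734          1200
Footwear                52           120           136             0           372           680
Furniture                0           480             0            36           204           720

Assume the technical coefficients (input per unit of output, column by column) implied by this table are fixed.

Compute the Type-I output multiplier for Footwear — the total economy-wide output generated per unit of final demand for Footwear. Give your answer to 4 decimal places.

m_3 = 1.5623

Technical coefficients a_ij = z_ij / X_j:
  a_11 = 260/1040 = 0.25, a_21 = 312/1040 = 0.30, a_31 = 52/1040 = 0.05, a_41 = 0/1040 = 0.00
  a_12 = 120/1200 = 0.10, a_22 = 120/1200 = 0.10, a_32 = 120/1200 = 0.10, a_42 = 480/1200 = 0.40
  a_13 = 34/680 = 0.05, a_23 = 34/680 = 0.05, a_33 = 136/680 = 0.20, a_43 = 0/680 = 0.00
  a_14 = 324/720 = 0.45, a_24 = 0/720 = 0.00, a_34 = 0/720 = 0.00, a_44 = 36/720 = 0.05
I − A =
  [   0.75    -0.10    -0.05    -0.45]
  [  -0.30     0.90    -0.05     0.00]
  [  -0.05    -0.10     0.80     0.00]
  [   0.00    -0.40     0.00     0.95]
Compute the cofactors C_ij = (−1)^(i+j)·(3×3 minor ij) of I−A; the adjugate is their transpose:
adj(I−A) = Cᵀ =
  [ 0.679250   0.224750   0.056500   0.321750]
  [ 0.230375   0.567625   0.049875   0.109125]
  [ 0.071250   0.085000   0.558750   0.033750]
  [ 0.097000   0.239000   0.021000   0.508250]
det(I−A) = Σ_j (I−A)_1j·C_1j = (0.75)(0.679250) + (-0.10)(0.230375) + (-0.05)(0.071250) + (-0.45)(0.097000) = 0.4391875
(I − A)⁻¹ = adj(I−A) / det(I−A) ≈
  [   1.54661     0.51174     0.12865     0.73260]
  [   0.52455     1.29244     0.11356     0.24847]
  [   0.16223     0.19354     1.27224     0.07685]
  [   0.22086     0.54419     0.04782     1.15725]
The output multiplier for sector j is the column-j sum of the Leontief inverse (I − A)⁻¹ = adj(I−A) / det(I−A).
Column 3 of adj(I−A): (0.056500, 0.049875, 0.558750, 0.021000); det(I−A) = 0.4391875.
m_3 = (0.056500 + 0.049875 + 0.558750 + 0.021000) / 0.4391875 = 0.686125 / 0.4391875 ≈ 1.5623.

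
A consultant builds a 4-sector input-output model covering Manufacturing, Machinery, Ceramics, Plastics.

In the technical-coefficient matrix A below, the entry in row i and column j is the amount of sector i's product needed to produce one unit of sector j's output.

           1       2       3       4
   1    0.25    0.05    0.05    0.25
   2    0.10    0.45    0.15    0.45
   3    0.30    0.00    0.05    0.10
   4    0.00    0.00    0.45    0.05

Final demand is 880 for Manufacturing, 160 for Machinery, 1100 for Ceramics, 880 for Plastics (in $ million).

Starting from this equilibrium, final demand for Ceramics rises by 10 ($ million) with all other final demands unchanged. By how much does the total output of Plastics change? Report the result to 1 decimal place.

I − A =
  [   0.75    -0.05    -0.05    -0.25]
  [  -0.10     0.55    -0.15    -0.45]
  [  -0.30     0.00     0.95    -0.10]
  [   0.00     0.00    -0.45     0.95]
Compute the cofactors C_ij = (−1)^(i+j)·(3×3 minor ij) of I−A; the adjugate is their transpose:
adj(I−A) = Cᵀ =
  [ 0.471625   0.042875   0.105250   0.155500]
  [ 0.189250   0.595125   0.274750   0.360625]
  [ 0.156750   0.014250   0.387125   0.088750]
  [ 0.074250   0.006750   0.183375   0.376625]
det(I−A) = Σ_j (I−A)_1j·C_1j = (0.75)(0.471625) + (-0.05)(0.189250) + (-0.05)(0.156750) + (-0.25)(0.074250) = 0.31785625
(I − A)⁻¹ = adj(I−A) / det(I−A) ≈
  [   1.4838     0.1349     0.3311     0.4892]
  [   0.5954     1.8723     0.8644     1.1346]
  [   0.4931     0.0448     1.2179     0.2792]
  [   0.2336     0.0212     0.5769     1.1849]
Δx = (I − A)⁻¹ Δd with Δd having +10 in the Ceramics component and 0 elsewhere.
So Δx_4 = L_43 · (+10), where L_43 = adj(I−A)_43 / det(I−A) = 0.183375 / 0.31785625.
Δx_4 = 0.183375 × (+10) / 0.31785625 = 1.83375 / 0.31785625 ≈ 5.8.

Δx_4 = 5.8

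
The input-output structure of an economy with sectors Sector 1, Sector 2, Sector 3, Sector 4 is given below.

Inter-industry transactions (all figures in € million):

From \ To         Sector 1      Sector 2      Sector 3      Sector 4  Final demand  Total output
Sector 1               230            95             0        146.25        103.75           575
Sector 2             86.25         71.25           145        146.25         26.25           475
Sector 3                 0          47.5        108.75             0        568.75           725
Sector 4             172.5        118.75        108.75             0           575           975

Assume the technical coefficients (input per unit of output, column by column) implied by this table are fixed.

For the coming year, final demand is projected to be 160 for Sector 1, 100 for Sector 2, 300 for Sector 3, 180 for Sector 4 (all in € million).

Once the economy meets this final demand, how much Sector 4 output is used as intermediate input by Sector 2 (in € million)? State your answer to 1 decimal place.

z_42 = 97.6

Technical coefficients a_ij = z_ij / X_j:
  a_11 = 230/575 = 0.40, a_21 = 86.25/575 = 0.15, a_31 = 0/575 = 0.00, a_41 = 172.5/575 = 0.30
  a_12 = 95/475 = 0.20, a_22 = 71.25/475 = 0.15, a_32 = 47.5/475 = 0.10, a_42 = 118.75/475 = 0.25
  a_13 = 0/725 = 0.00, a_23 = 145/725 = 0.20, a_33 = 108.75/725 = 0.15, a_43 = 108.75/725 = 0.15
  a_14 = 146.25/975 = 0.15, a_24 = 146.25/975 = 0.15, a_34 = 0/975 = 0.00, a_44 = 0/975 = 0.00
I − A =
  [   0.60    -0.20     0.00    -0.15]
  [  -0.15     0.85    -0.20    -0.15]
  [   0.00    -0.10     0.85     0.00]
  [  -0.30    -0.25    -0.15     1.00]
Compute the cofactors C_ij = (−1)^(i+j)·(3×3 minor ij) of I−A; the adjugate is their transpose:
adj(I−A) = Cᵀ =
  [ 0.668375   0.204125   0.071125   0.130875]
  [ 0.165750   0.471750   0.127875   0.095625]
  [ 0.019500   0.055500   0.404625   0.011250]
  [ 0.244875   0.187500   0.114000   0.396000]
det(I−A) = Σ_j (I−A)_1j·C_1j = (0.60)(0.668375) + (-0.20)(0.165750) + (0.00)(0.019500) + (-0.15)(0.244875) = 0.33114375
(I − A)⁻¹ = adj(I−A) / det(I−A) ≈
  [   2.0184     0.6164     0.2148     0.3952]
  [   0.5005     1.4246     0.3862     0.2888]
  [   0.0589     0.1676     1.2219     0.0340]
  [   0.7395     0.5662     0.3443     1.1959]
First solve x = (I − A)⁻¹ d = adj(I−A)·d / det(I−A); in particular x_2 = (0.165750·160 + 0.471750·100 + 0.127875·300 + 0.095625·180) / 0.33114375 = 129.27 / 0.33114375 ≈ 390.374.
Intermediate flow from 4 to 2: z_42 = a_42 · x_2 = 0.25 × 129.27 / 0.33114375 = 32.3175 / 0.33114375 ≈ 97.6.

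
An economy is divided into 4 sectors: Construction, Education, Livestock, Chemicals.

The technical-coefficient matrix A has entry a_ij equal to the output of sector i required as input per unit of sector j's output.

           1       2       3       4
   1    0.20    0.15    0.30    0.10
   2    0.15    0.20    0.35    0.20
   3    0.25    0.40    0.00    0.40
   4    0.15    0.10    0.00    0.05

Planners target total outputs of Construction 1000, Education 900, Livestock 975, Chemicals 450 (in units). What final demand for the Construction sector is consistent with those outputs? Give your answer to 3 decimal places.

d_1 = 327.500

I − A =
  [   0.80    -0.15    -0.30    -0.10]
  [  -0.15     0.80    -0.35    -0.20]
  [  -0.25    -0.40     1.00    -0.40]
  [  -0.15    -0.10     0.00     0.95]
d = (I − A) x:
  d_1 = (+0.80)·1000 + (-0.15)·900 + (-0.30)·975 + (-0.10)·450 = 327.500
  d_2 = (-0.15)·1000 + (+0.80)·900 + (-0.35)·975 + (-0.20)·450 = 138.750
  d_3 = (-0.25)·1000 + (-0.40)·900 + (+1.00)·975 + (-0.40)·450 = 185.000
  d_4 = (-0.15)·1000 + (-0.10)·900 + (+0.00)·975 + (+0.95)·450 = 187.500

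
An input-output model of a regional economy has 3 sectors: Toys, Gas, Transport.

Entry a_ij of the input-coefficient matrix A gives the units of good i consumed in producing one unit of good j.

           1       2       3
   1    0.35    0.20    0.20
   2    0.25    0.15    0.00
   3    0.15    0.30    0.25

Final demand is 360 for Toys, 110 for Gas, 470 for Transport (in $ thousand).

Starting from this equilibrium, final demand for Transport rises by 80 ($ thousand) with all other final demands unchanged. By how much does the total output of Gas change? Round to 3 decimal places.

Δx_2 = 11.891

I − A =
  [   0.65    -0.20    -0.20]
  [  -0.25     0.85     0.00]
  [  -0.15    -0.30     0.75]
Cofactors of I−A, C_ij = (−1)^(i+j)·(minor ij) (rows/columns in the sector order above):
  C_11 = (0.85)(0.75) − (0.00)(-0.30) = 0.6375
  C_12 = −[(-0.25)(0.75) − (0.00)(-0.15)] = 0.1875
  C_13 = (-0.25)(-0.30) − (0.85)(-0.15) = 0.2025
  C_21 = −[(-0.20)(0.75) − (-0.20)(-0.30)] = 0.2100
  C_22 = (0.65)(0.75) − (-0.20)(-0.15) = 0.4575
  C_23 = −[(0.65)(-0.30) − (-0.20)(-0.15)] = 0.2250
  C_31 = (-0.20)(0.00) − (-0.20)(0.85) = 0.1700
  C_32 = −[(0.65)(0.00) − (-0.20)(-0.25)] = 0.0500
  C_33 = (0.65)(0.85) − (-0.20)(-0.25) = 0.5025
det(I−A) = Σ_j (I−A)_1j·C_1j = (0.65)(0.6375) + (-0.20)(0.1875) + (-0.20)(0.2025) = 0.336375
adj(I−A) = Cᵀ =
  [ 0.6375   0.2100   0.1700]
  [ 0.1875   0.4575   0.0500]
  [ 0.2025   0.2250   0.5025]
(I − A)⁻¹ = adj(I−A) / det(I−A) ≈
  [   1.8952     0.6243     0.5054]
  [   0.5574     1.3601     0.1486]
  [   0.6020     0.6689     1.4939]
Δx = (I − A)⁻¹ Δd with Δd having +80 in the Transport component and 0 elsewhere.
So Δx_2 = L_23 · (+80), where L_23 = adj(I−A)_23 / det(I−A) = 0.0500 / 0.336375.
Δx_2 = 0.0500 × (+80) / 0.336375 = 4.00 / 0.336375 ≈ 11.891.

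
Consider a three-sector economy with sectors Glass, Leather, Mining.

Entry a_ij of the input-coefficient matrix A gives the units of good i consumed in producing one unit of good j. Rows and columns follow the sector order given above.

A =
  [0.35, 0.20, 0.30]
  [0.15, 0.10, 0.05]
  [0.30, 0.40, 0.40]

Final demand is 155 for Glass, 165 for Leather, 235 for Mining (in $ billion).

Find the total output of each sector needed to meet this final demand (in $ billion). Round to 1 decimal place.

I − A =
  [   0.65    -0.20    -0.30]
  [  -0.15     0.90    -0.05]
  [  -0.30    -0.40     0.60]
Cofactors of I−A, C_ij = (−1)^(i+j)·(minor ij) (rows/columns in the sector order above):
  C_11 = (0.90)(0.60) − (-0.05)(-0.40) = 0.5200
  C_12 = −[(-0.15)(0.60) − (-0.05)(-0.30)] = 0.1050
  C_13 = (-0.15)(-0.40) − (0.90)(-0.30) = 0.3300
  C_21 = −[(-0.20)(0.60) − (-0.30)(-0.40)] = 0.2400
  C_22 = (0.65)(0.60) − (-0.30)(-0.30) = 0.3000
  C_23 = −[(0.65)(-0.40) − (-0.20)(-0.30)] = 0.3200
  C_31 = (-0.20)(-0.05) − (-0.30)(0.90) = 0.2800
  C_32 = −[(0.65)(-0.05) − (-0.30)(-0.15)] = 0.0775
  C_33 = (0.65)(0.90) − (-0.20)(-0.15) = 0.5550
det(I−A) = Σ_j (I−A)_1j·C_1j = (0.65)(0.5200) + (-0.20)(0.1050) + (-0.30)(0.3300) = 0.2180
adj(I−A) = Cᵀ =
  [ 0.5200   0.2400   0.2800]
  [ 0.1050   0.3000   0.0775]
  [ 0.3300   0.3200   0.5550]
(I − A)⁻¹ = adj(I−A) / det(I−A) ≈
  [   2.3853     1.1009     1.2844]
  [   0.4817     1.3761     0.3555]
  [   1.5138     1.4679     2.5459]
x = (I − A)⁻¹ d = adj(I−A)·d / det(I−A), with det(I−A) = 0.2180:
  x_1 = (0.5200·155 + 0.2400·165 + 0.2800·235) / 0.2180 = 186.00 / 0.2180 ≈ 853.2
  x_2 = (0.1050·155 + 0.3000·165 + 0.0775·235) / 0.2180 = 83.9875 / 0.2180 ≈ 385.3
  x_3 = (0.3300·155 + 0.3200·165 + 0.5550·235) / 0.2180 = 234.375 / 0.2180 ≈ 1075.1

x_1 = 853.2, x_2 = 385.3, x_3 = 1075.1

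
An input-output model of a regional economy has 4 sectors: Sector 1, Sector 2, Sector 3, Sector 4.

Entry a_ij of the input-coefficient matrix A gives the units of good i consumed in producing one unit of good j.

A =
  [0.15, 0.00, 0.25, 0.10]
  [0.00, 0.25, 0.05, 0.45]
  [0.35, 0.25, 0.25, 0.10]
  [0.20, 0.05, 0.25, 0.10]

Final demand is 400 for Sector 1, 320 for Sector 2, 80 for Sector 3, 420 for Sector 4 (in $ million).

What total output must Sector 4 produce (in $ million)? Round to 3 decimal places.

I − A =
  [   0.85     0.00    -0.25    -0.10]
  [   0.00     0.75    -0.05    -0.45]
  [  -0.35    -0.25     0.75    -0.10]
  [  -0.20    -0.05    -0.25     0.90]
Compute the cofactors C_ij = (−1)^(i+j)·(3×3 minor ij) of I−A; the adjugate is their transpose:
adj(I−A) = Cᵀ =
  [ 0.431000   0.067500   0.182125   0.101875]
  [ 0.123625   0.445000   0.155375   0.253500]
  [ 0.265875   0.192250   0.539625   0.185625]
  [ 0.176500   0.093125   0.199000   0.401875]
det(I−A) = Σ_j (I−A)_1j·C_1j = (0.85)(0.431000) + (0.00)(0.123625) + (-0.25)(0.265875) + (-0.10)(0.176500) = 0.28223125
(I − A)⁻¹ = adj(I−A) / det(I−A) ≈
  [   1.5271     0.2392     0.6453     0.3610]
  [   0.4380     1.5767     0.5505     0.8982]
  [   0.9420     0.6812     1.9120     0.6577]
  [   0.6254     0.3300     0.7051     1.4239]
x = (I − A)⁻¹ d = adj(I−A)·d / det(I−A), with det(I−A) = 0.28223125:
  x_1 = (0.431000·400 + 0.067500·320 + 0.182125·80 + 0.101875·420) / 0.28223125 = 251.3575 / 0.28223125 ≈ 890.608
  x_2 = (0.123625·400 + 0.445000·320 + 0.155375·80 + 0.253500·420) / 0.28223125 = 310.75 / 0.28223125 ≈ 1101.047
  x_3 = (0.265875·400 + 0.192250·320 + 0.539625·80 + 0.185625·420) / 0.28223125 = 289.0025 / 0.28223125 ≈ 1023.992
  x_4 = (0.176500·400 + 0.093125·320 + 0.199000·80 + 0.401875·420) / 0.28223125 = 285.1075 / 0.28223125 ≈ 1010.191

x_4 = 1010.191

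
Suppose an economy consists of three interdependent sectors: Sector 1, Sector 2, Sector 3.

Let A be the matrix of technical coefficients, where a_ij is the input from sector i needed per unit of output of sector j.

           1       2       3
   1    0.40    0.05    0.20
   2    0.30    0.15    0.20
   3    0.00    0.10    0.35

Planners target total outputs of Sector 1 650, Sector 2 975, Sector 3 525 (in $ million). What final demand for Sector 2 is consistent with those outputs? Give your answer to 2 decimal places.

I − A =
  [   0.60    -0.05    -0.20]
  [  -0.30     0.85    -0.20]
  [   0.00    -0.10     0.65]
d = (I − A) x:
  d_1 = (+0.60)·650 + (-0.05)·975 + (-0.20)·525 = 236.25
  d_2 = (-0.30)·650 + (+0.85)·975 + (-0.20)·525 = 528.75
  d_3 = (+0.00)·650 + (-0.10)·975 + (+0.65)·525 = 243.75

d_2 = 528.75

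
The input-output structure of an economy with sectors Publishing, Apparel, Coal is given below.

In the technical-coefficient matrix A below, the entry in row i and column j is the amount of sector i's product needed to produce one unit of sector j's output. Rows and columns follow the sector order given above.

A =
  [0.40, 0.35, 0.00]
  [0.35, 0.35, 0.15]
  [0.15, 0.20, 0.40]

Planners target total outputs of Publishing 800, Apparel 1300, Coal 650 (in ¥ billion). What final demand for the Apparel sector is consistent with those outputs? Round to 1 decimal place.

d_A = 467.5

I − A =
  [   0.60    -0.35     0.00]
  [  -0.35     0.65    -0.15]
  [  -0.15    -0.20     0.60]
d = (I − A) x:
  d_P = (+0.60)·800 + (-0.35)·1300 + (+0.00)·650 = 25.0
  d_A = (-0.35)·800 + (+0.65)·1300 + (-0.15)·650 = 467.5
  d_C = (-0.15)·800 + (-0.20)·1300 + (+0.60)·650 = 10.0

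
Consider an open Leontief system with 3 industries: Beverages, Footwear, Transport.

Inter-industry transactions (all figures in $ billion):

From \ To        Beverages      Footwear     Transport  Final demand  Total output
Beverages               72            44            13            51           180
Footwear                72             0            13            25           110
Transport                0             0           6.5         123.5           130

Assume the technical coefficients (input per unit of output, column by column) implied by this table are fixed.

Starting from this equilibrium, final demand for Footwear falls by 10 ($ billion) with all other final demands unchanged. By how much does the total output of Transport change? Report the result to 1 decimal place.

Δx_3 = 0.0

Technical coefficients a_ij = z_ij / X_j:
  a_11 = 72/180 = 0.40, a_21 = 72/180 = 0.40, a_31 = 0/180 = 0.00
  a_12 = 44/110 = 0.40, a_22 = 0/110 = 0.00, a_32 = 0/110 = 0.00
  a_13 = 13/130 = 0.10, a_23 = 13/130 = 0.10, a_33 = 6.5/130 = 0.05
I − A =
  [   0.60    -0.40    -0.10]
  [  -0.40     1.00    -0.10]
  [   0.00     0.00     0.95]
Cofactors of I−A, C_ij = (−1)^(i+j)·(minor ij) (rows/columns in the sector order above):
  C_11 = (1.00)(0.95) − (-0.10)(0.00) = 0.9500
  C_12 = −[(-0.40)(0.95) − (-0.10)(0.00)] = 0.3800
  C_13 = (-0.40)(0.00) − (1.00)(0.00) = 0.0000
  C_21 = −[(-0.40)(0.95) − (-0.10)(0.00)] = 0.3800
  C_22 = (0.60)(0.95) − (-0.10)(0.00) = 0.5700
  C_23 = −[(0.60)(0.00) − (-0.40)(0.00)] = 0.0000
  C_31 = (-0.40)(-0.10) − (-0.10)(1.00) = 0.1400
  C_32 = −[(0.60)(-0.10) − (-0.10)(-0.40)] = 0.1000
  C_33 = (0.60)(1.00) − (-0.40)(-0.40) = 0.4400
det(I−A) = Σ_j (I−A)_1j·C_1j = (0.60)(0.9500) + (-0.40)(0.3800) + (-0.10)(0.0000) = 0.4180
adj(I−A) = Cᵀ =
  [ 0.9500   0.3800   0.1400]
  [ 0.3800   0.5700   0.1000]
  [ 0.0000   0.0000   0.4400]
(I − A)⁻¹ = adj(I−A) / det(I−A) ≈
  [   2.2727     0.9091     0.3349]
  [   0.9091     1.3636     0.2392]
  [   0.0000     0.0000     1.0526]
Δx = (I − A)⁻¹ Δd with Δd having -10 in the Footwear component and 0 elsewhere.
So Δx_3 = L_32 · (-10), where L_32 = adj(I−A)_32 / det(I−A) = 0.0000 / 0.4180.
Δx_3 = 0.0000 × (-10) / 0.4180 = 0.00 / 0.4180 = 0.0.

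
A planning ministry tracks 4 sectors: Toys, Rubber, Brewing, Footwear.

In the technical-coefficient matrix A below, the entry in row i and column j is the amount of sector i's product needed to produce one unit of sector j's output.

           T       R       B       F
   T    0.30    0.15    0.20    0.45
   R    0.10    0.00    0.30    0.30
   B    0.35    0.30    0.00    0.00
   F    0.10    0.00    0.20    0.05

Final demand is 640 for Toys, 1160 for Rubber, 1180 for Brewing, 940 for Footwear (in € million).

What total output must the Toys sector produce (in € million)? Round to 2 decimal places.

x_T = 4034.35

I − A =
  [   0.70    -0.15    -0.20    -0.45]
  [  -0.10     1.00    -0.30    -0.30]
  [  -0.35    -0.30     1.00     0.00]
  [  -0.10     0.00    -0.20     0.95]
Compute the cofactors C_ij = (−1)^(i+j)·(3×3 minor ij) of I−A; the adjugate is their transpose:
adj(I−A) = Cᵀ =
  [ 0.846500   0.226500   0.331750   0.472500]
  [ 0.245750   0.522000   0.262000   0.281250]
  [ 0.370000   0.235875   0.601250   0.249750]
  [ 0.167000   0.073500   0.161500   0.530250]
det(I−A) = Σ_j (I−A)_1j·C_1j = (0.70)(0.846500) + (-0.15)(0.245750) + (-0.20)(0.370000) + (-0.45)(0.167000) = 0.4065375
(I − A)⁻¹ = adj(I−A) / det(I−A) ≈
  [   2.0822     0.5571     0.8160     1.1623]
  [   0.6045     1.2840     0.6445     0.6918]
  [   0.9101     0.5802     1.4790     0.6143]
  [   0.4108     0.1808     0.3973     1.3043]
x = (I − A)⁻¹ d = adj(I−A)·d / det(I−A), with det(I−A) = 0.4065375:
  x_T = (0.846500·640 + 0.226500·1160 + 0.331750·1180 + 0.472500·940) / 0.4065375 = 1640.115 / 0.4065375 ≈ 4034.35
  x_R = (0.245750·640 + 0.522000·1160 + 0.262000·1180 + 0.281250·940) / 0.4065375 = 1336.335 / 0.4065375 ≈ 3287.11
  x_B = (0.370000·640 + 0.235875·1160 + 0.601250·1180 + 0.249750·940) / 0.4065375 = 1454.655 / 0.4065375 ≈ 3578.16
  x_F = (0.167000·640 + 0.073500·1160 + 0.161500·1180 + 0.530250·940) / 0.4065375 = 881.145 / 0.4065375 ≈ 2167.44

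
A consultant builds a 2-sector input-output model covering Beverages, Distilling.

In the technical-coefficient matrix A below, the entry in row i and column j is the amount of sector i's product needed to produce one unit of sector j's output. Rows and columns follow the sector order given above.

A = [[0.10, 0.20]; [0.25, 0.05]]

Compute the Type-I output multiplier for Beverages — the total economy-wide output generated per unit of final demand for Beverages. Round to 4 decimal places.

m_B = 1.4907

I − A =
  [   0.90    -0.20]
  [  -0.25     0.95]
det(I−A) = (0.90)(0.95) − (-0.20)(-0.25) = 0.8050
adj(I−A) = [[0.95, 0.20], [0.25, 0.90]]
(I − A)⁻¹ = adj(I−A) / det(I−A) ≈
  [   1.18012     0.24845]
  [   0.31056     1.11801]
The output multiplier for sector j is the column-j sum of the Leontief inverse (I − A)⁻¹ = adj(I−A) / det(I−A).
Column B of adj(I−A): (0.95, 0.25); det(I−A) = 0.8050.
m_B = (0.95 + 0.25) / 0.8050 = 1.20 / 0.8050 ≈ 1.4907.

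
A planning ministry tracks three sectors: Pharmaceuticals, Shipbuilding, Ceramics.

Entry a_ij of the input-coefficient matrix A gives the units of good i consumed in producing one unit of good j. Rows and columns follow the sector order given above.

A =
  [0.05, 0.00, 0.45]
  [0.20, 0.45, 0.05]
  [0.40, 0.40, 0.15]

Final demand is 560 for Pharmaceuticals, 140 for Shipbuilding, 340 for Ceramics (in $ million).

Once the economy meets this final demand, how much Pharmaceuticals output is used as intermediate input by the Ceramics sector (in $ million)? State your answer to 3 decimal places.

z_PC = 618.639

I − A =
  [   0.95     0.00    -0.45]
  [  -0.20     0.55    -0.05]
  [  -0.40    -0.40     0.85]
Cofactors of I−A, C_ij = (−1)^(i+j)·(minor ij) (rows/columns in the sector order above):
  C_11 = (0.55)(0.85) − (-0.05)(-0.40) = 0.4475
  C_12 = −[(-0.20)(0.85) − (-0.05)(-0.40)] = 0.1900
  C_13 = (-0.20)(-0.40) − (0.55)(-0.40) = 0.3000
  C_21 = −[(0.00)(0.85) − (-0.45)(-0.40)] = 0.1800
  C_22 = (0.95)(0.85) − (-0.45)(-0.40) = 0.6275
  C_23 = −[(0.95)(-0.40) − (0.00)(-0.40)] = 0.3800
  C_31 = (0.00)(-0.05) − (-0.45)(0.55) = 0.2475
  C_32 = −[(0.95)(-0.05) − (-0.45)(-0.20)] = 0.1375
  C_33 = (0.95)(0.55) − (0.00)(-0.20) = 0.5225
det(I−A) = Σ_j (I−A)_1j·C_1j = (0.95)(0.4475) + (0.00)(0.1900) + (-0.45)(0.3000) = 0.290125
adj(I−A) = Cᵀ =
  [ 0.4475   0.1800   0.2475]
  [ 0.1900   0.6275   0.1375]
  [ 0.3000   0.3800   0.5225]
(I − A)⁻¹ = adj(I−A) / det(I−A) ≈
  [   1.5424     0.6204     0.8531]
  [   0.6549     2.1629     0.4739]
  [   1.0340     1.3098     1.8009]
First solve x = (I − A)⁻¹ d = adj(I−A)·d / det(I−A); in particular x_C = (0.3000·560 + 0.3800·140 + 0.5225·340) / 0.290125 = 398.85 / 0.290125 ≈ 1374.75226.
Intermediate flow from P to C: z_PC = a_PC · x_C = 0.45 × 398.85 / 0.290125 = 179.4825 / 0.290125 ≈ 618.639.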